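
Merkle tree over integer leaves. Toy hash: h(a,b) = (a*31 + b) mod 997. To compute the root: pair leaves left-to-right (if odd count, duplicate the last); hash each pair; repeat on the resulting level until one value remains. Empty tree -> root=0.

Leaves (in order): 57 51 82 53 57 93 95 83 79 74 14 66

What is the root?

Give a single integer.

Answer: 688

Derivation:
L0: [57, 51, 82, 53, 57, 93, 95, 83, 79, 74, 14, 66]
L1: h(57,51)=(57*31+51)%997=821 h(82,53)=(82*31+53)%997=601 h(57,93)=(57*31+93)%997=863 h(95,83)=(95*31+83)%997=37 h(79,74)=(79*31+74)%997=529 h(14,66)=(14*31+66)%997=500 -> [821, 601, 863, 37, 529, 500]
L2: h(821,601)=(821*31+601)%997=130 h(863,37)=(863*31+37)%997=868 h(529,500)=(529*31+500)%997=947 -> [130, 868, 947]
L3: h(130,868)=(130*31+868)%997=910 h(947,947)=(947*31+947)%997=394 -> [910, 394]
L4: h(910,394)=(910*31+394)%997=688 -> [688]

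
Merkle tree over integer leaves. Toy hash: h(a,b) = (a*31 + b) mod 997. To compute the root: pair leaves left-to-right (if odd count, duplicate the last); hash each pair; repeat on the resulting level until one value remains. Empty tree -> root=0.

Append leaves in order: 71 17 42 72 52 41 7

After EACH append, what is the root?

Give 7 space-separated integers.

After append 71 (leaves=[71]):
  L0: [71]
  root=71
After append 17 (leaves=[71, 17]):
  L0: [71, 17]
  L1: h(71,17)=(71*31+17)%997=224 -> [224]
  root=224
After append 42 (leaves=[71, 17, 42]):
  L0: [71, 17, 42]
  L1: h(71,17)=(71*31+17)%997=224 h(42,42)=(42*31+42)%997=347 -> [224, 347]
  L2: h(224,347)=(224*31+347)%997=312 -> [312]
  root=312
After append 72 (leaves=[71, 17, 42, 72]):
  L0: [71, 17, 42, 72]
  L1: h(71,17)=(71*31+17)%997=224 h(42,72)=(42*31+72)%997=377 -> [224, 377]
  L2: h(224,377)=(224*31+377)%997=342 -> [342]
  root=342
After append 52 (leaves=[71, 17, 42, 72, 52]):
  L0: [71, 17, 42, 72, 52]
  L1: h(71,17)=(71*31+17)%997=224 h(42,72)=(42*31+72)%997=377 h(52,52)=(52*31+52)%997=667 -> [224, 377, 667]
  L2: h(224,377)=(224*31+377)%997=342 h(667,667)=(667*31+667)%997=407 -> [342, 407]
  L3: h(342,407)=(342*31+407)%997=42 -> [42]
  root=42
After append 41 (leaves=[71, 17, 42, 72, 52, 41]):
  L0: [71, 17, 42, 72, 52, 41]
  L1: h(71,17)=(71*31+17)%997=224 h(42,72)=(42*31+72)%997=377 h(52,41)=(52*31+41)%997=656 -> [224, 377, 656]
  L2: h(224,377)=(224*31+377)%997=342 h(656,656)=(656*31+656)%997=55 -> [342, 55]
  L3: h(342,55)=(342*31+55)%997=687 -> [687]
  root=687
After append 7 (leaves=[71, 17, 42, 72, 52, 41, 7]):
  L0: [71, 17, 42, 72, 52, 41, 7]
  L1: h(71,17)=(71*31+17)%997=224 h(42,72)=(42*31+72)%997=377 h(52,41)=(52*31+41)%997=656 h(7,7)=(7*31+7)%997=224 -> [224, 377, 656, 224]
  L2: h(224,377)=(224*31+377)%997=342 h(656,224)=(656*31+224)%997=620 -> [342, 620]
  L3: h(342,620)=(342*31+620)%997=255 -> [255]
  root=255

Answer: 71 224 312 342 42 687 255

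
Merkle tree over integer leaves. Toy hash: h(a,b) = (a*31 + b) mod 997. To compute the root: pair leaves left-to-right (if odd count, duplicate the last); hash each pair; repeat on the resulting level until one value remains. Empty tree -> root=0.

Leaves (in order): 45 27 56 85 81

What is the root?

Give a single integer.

L0: [45, 27, 56, 85, 81]
L1: h(45,27)=(45*31+27)%997=425 h(56,85)=(56*31+85)%997=824 h(81,81)=(81*31+81)%997=598 -> [425, 824, 598]
L2: h(425,824)=(425*31+824)%997=41 h(598,598)=(598*31+598)%997=193 -> [41, 193]
L3: h(41,193)=(41*31+193)%997=467 -> [467]

Answer: 467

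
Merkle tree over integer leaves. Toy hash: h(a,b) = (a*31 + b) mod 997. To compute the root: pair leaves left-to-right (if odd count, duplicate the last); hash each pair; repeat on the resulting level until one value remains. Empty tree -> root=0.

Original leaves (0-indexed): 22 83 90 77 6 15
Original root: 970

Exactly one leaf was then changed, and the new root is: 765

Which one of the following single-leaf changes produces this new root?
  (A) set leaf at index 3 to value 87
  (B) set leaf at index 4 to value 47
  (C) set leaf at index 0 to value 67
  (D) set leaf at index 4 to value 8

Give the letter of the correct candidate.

Answer: B

Derivation:
Original leaves: [22, 83, 90, 77, 6, 15]
Target new root: 765
Try each candidate change and compute the resulting root:
Candidate A: set leaf[3] = 87 -> leaves = [22, 83, 90, 87, 6, 15]
  L0: [22, 83, 90, 87, 6, 15]
  L1: h(22,83)=(22*31+83)%997=765 h(90,87)=(90*31+87)%997=883 h(6,15)=(6*31+15)%997=201 -> [765, 883, 201]
  L2: h(765,883)=(765*31+883)%997=670 h(201,201)=(201*31+201)%997=450 -> [670, 450]
  L3: h(670,450)=(670*31+450)%997=283 -> [283]
  root = 283 != target 765
Candidate B: set leaf[4] = 47 -> leaves = [22, 83, 90, 77, 47, 15]
  L0: [22, 83, 90, 77, 47, 15]
  L1: h(22,83)=(22*31+83)%997=765 h(90,77)=(90*31+77)%997=873 h(47,15)=(47*31+15)%997=475 -> [765, 873, 475]
  L2: h(765,873)=(765*31+873)%997=660 h(475,475)=(475*31+475)%997=245 -> [660, 245]
  L3: h(660,245)=(660*31+245)%997=765 -> [765]
  root = 765 == target 765  ** MATCH **
Candidate C: set leaf[0] = 67 -> leaves = [67, 83, 90, 77, 6, 15]
  L0: [67, 83, 90, 77, 6, 15]
  L1: h(67,83)=(67*31+83)%997=166 h(90,77)=(90*31+77)%997=873 h(6,15)=(6*31+15)%997=201 -> [166, 873, 201]
  L2: h(166,873)=(166*31+873)%997=37 h(201,201)=(201*31+201)%997=450 -> [37, 450]
  L3: h(37,450)=(37*31+450)%997=600 -> [600]
  root = 600 != target 765
Candidate D: set leaf[4] = 8 -> leaves = [22, 83, 90, 77, 8, 15]
  L0: [22, 83, 90, 77, 8, 15]
  L1: h(22,83)=(22*31+83)%997=765 h(90,77)=(90*31+77)%997=873 h(8,15)=(8*31+15)%997=263 -> [765, 873, 263]
  L2: h(765,873)=(765*31+873)%997=660 h(263,263)=(263*31+263)%997=440 -> [660, 440]
  L3: h(660,440)=(660*31+440)%997=960 -> [960]
  root = 960 != target 765
Candidate B produces the target root.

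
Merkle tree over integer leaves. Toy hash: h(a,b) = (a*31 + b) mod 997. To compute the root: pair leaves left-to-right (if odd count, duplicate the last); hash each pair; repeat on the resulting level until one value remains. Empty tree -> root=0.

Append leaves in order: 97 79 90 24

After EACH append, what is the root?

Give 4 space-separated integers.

After append 97 (leaves=[97]):
  L0: [97]
  root=97
After append 79 (leaves=[97, 79]):
  L0: [97, 79]
  L1: h(97,79)=(97*31+79)%997=95 -> [95]
  root=95
After append 90 (leaves=[97, 79, 90]):
  L0: [97, 79, 90]
  L1: h(97,79)=(97*31+79)%997=95 h(90,90)=(90*31+90)%997=886 -> [95, 886]
  L2: h(95,886)=(95*31+886)%997=840 -> [840]
  root=840
After append 24 (leaves=[97, 79, 90, 24]):
  L0: [97, 79, 90, 24]
  L1: h(97,79)=(97*31+79)%997=95 h(90,24)=(90*31+24)%997=820 -> [95, 820]
  L2: h(95,820)=(95*31+820)%997=774 -> [774]
  root=774

Answer: 97 95 840 774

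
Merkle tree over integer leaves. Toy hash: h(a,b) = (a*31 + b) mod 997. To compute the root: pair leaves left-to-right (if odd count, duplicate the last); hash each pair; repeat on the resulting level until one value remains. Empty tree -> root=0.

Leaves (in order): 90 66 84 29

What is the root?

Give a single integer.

L0: [90, 66, 84, 29]
L1: h(90,66)=(90*31+66)%997=862 h(84,29)=(84*31+29)%997=639 -> [862, 639]
L2: h(862,639)=(862*31+639)%997=442 -> [442]

Answer: 442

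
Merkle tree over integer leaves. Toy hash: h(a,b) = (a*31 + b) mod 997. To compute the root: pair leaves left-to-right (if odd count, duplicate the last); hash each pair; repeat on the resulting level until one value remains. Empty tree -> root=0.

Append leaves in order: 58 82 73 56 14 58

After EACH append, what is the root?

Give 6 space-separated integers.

Answer: 58 883 796 779 599 13

Derivation:
After append 58 (leaves=[58]):
  L0: [58]
  root=58
After append 82 (leaves=[58, 82]):
  L0: [58, 82]
  L1: h(58,82)=(58*31+82)%997=883 -> [883]
  root=883
After append 73 (leaves=[58, 82, 73]):
  L0: [58, 82, 73]
  L1: h(58,82)=(58*31+82)%997=883 h(73,73)=(73*31+73)%997=342 -> [883, 342]
  L2: h(883,342)=(883*31+342)%997=796 -> [796]
  root=796
After append 56 (leaves=[58, 82, 73, 56]):
  L0: [58, 82, 73, 56]
  L1: h(58,82)=(58*31+82)%997=883 h(73,56)=(73*31+56)%997=325 -> [883, 325]
  L2: h(883,325)=(883*31+325)%997=779 -> [779]
  root=779
After append 14 (leaves=[58, 82, 73, 56, 14]):
  L0: [58, 82, 73, 56, 14]
  L1: h(58,82)=(58*31+82)%997=883 h(73,56)=(73*31+56)%997=325 h(14,14)=(14*31+14)%997=448 -> [883, 325, 448]
  L2: h(883,325)=(883*31+325)%997=779 h(448,448)=(448*31+448)%997=378 -> [779, 378]
  L3: h(779,378)=(779*31+378)%997=599 -> [599]
  root=599
After append 58 (leaves=[58, 82, 73, 56, 14, 58]):
  L0: [58, 82, 73, 56, 14, 58]
  L1: h(58,82)=(58*31+82)%997=883 h(73,56)=(73*31+56)%997=325 h(14,58)=(14*31+58)%997=492 -> [883, 325, 492]
  L2: h(883,325)=(883*31+325)%997=779 h(492,492)=(492*31+492)%997=789 -> [779, 789]
  L3: h(779,789)=(779*31+789)%997=13 -> [13]
  root=13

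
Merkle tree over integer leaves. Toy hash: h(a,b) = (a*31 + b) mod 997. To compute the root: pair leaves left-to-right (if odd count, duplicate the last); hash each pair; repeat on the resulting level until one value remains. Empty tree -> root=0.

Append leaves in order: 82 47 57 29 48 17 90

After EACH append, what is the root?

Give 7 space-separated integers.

After append 82 (leaves=[82]):
  L0: [82]
  root=82
After append 47 (leaves=[82, 47]):
  L0: [82, 47]
  L1: h(82,47)=(82*31+47)%997=595 -> [595]
  root=595
After append 57 (leaves=[82, 47, 57]):
  L0: [82, 47, 57]
  L1: h(82,47)=(82*31+47)%997=595 h(57,57)=(57*31+57)%997=827 -> [595, 827]
  L2: h(595,827)=(595*31+827)%997=329 -> [329]
  root=329
After append 29 (leaves=[82, 47, 57, 29]):
  L0: [82, 47, 57, 29]
  L1: h(82,47)=(82*31+47)%997=595 h(57,29)=(57*31+29)%997=799 -> [595, 799]
  L2: h(595,799)=(595*31+799)%997=301 -> [301]
  root=301
After append 48 (leaves=[82, 47, 57, 29, 48]):
  L0: [82, 47, 57, 29, 48]
  L1: h(82,47)=(82*31+47)%997=595 h(57,29)=(57*31+29)%997=799 h(48,48)=(48*31+48)%997=539 -> [595, 799, 539]
  L2: h(595,799)=(595*31+799)%997=301 h(539,539)=(539*31+539)%997=299 -> [301, 299]
  L3: h(301,299)=(301*31+299)%997=657 -> [657]
  root=657
After append 17 (leaves=[82, 47, 57, 29, 48, 17]):
  L0: [82, 47, 57, 29, 48, 17]
  L1: h(82,47)=(82*31+47)%997=595 h(57,29)=(57*31+29)%997=799 h(48,17)=(48*31+17)%997=508 -> [595, 799, 508]
  L2: h(595,799)=(595*31+799)%997=301 h(508,508)=(508*31+508)%997=304 -> [301, 304]
  L3: h(301,304)=(301*31+304)%997=662 -> [662]
  root=662
After append 90 (leaves=[82, 47, 57, 29, 48, 17, 90]):
  L0: [82, 47, 57, 29, 48, 17, 90]
  L1: h(82,47)=(82*31+47)%997=595 h(57,29)=(57*31+29)%997=799 h(48,17)=(48*31+17)%997=508 h(90,90)=(90*31+90)%997=886 -> [595, 799, 508, 886]
  L2: h(595,799)=(595*31+799)%997=301 h(508,886)=(508*31+886)%997=682 -> [301, 682]
  L3: h(301,682)=(301*31+682)%997=43 -> [43]
  root=43

Answer: 82 595 329 301 657 662 43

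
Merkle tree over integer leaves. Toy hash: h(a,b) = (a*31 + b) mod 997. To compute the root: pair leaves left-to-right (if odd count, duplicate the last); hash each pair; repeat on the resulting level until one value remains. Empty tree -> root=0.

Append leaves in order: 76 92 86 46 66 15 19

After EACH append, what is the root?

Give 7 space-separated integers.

Answer: 76 454 874 834 717 82 623

Derivation:
After append 76 (leaves=[76]):
  L0: [76]
  root=76
After append 92 (leaves=[76, 92]):
  L0: [76, 92]
  L1: h(76,92)=(76*31+92)%997=454 -> [454]
  root=454
After append 86 (leaves=[76, 92, 86]):
  L0: [76, 92, 86]
  L1: h(76,92)=(76*31+92)%997=454 h(86,86)=(86*31+86)%997=758 -> [454, 758]
  L2: h(454,758)=(454*31+758)%997=874 -> [874]
  root=874
After append 46 (leaves=[76, 92, 86, 46]):
  L0: [76, 92, 86, 46]
  L1: h(76,92)=(76*31+92)%997=454 h(86,46)=(86*31+46)%997=718 -> [454, 718]
  L2: h(454,718)=(454*31+718)%997=834 -> [834]
  root=834
After append 66 (leaves=[76, 92, 86, 46, 66]):
  L0: [76, 92, 86, 46, 66]
  L1: h(76,92)=(76*31+92)%997=454 h(86,46)=(86*31+46)%997=718 h(66,66)=(66*31+66)%997=118 -> [454, 718, 118]
  L2: h(454,718)=(454*31+718)%997=834 h(118,118)=(118*31+118)%997=785 -> [834, 785]
  L3: h(834,785)=(834*31+785)%997=717 -> [717]
  root=717
After append 15 (leaves=[76, 92, 86, 46, 66, 15]):
  L0: [76, 92, 86, 46, 66, 15]
  L1: h(76,92)=(76*31+92)%997=454 h(86,46)=(86*31+46)%997=718 h(66,15)=(66*31+15)%997=67 -> [454, 718, 67]
  L2: h(454,718)=(454*31+718)%997=834 h(67,67)=(67*31+67)%997=150 -> [834, 150]
  L3: h(834,150)=(834*31+150)%997=82 -> [82]
  root=82
After append 19 (leaves=[76, 92, 86, 46, 66, 15, 19]):
  L0: [76, 92, 86, 46, 66, 15, 19]
  L1: h(76,92)=(76*31+92)%997=454 h(86,46)=(86*31+46)%997=718 h(66,15)=(66*31+15)%997=67 h(19,19)=(19*31+19)%997=608 -> [454, 718, 67, 608]
  L2: h(454,718)=(454*31+718)%997=834 h(67,608)=(67*31+608)%997=691 -> [834, 691]
  L3: h(834,691)=(834*31+691)%997=623 -> [623]
  root=623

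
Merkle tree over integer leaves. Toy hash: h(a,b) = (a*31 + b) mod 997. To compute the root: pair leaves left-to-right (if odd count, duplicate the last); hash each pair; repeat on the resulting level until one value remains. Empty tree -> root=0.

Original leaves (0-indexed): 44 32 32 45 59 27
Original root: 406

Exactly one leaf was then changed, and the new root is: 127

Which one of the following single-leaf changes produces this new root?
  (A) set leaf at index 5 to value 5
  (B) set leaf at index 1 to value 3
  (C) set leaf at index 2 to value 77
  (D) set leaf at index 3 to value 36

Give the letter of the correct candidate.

Original leaves: [44, 32, 32, 45, 59, 27]
Target new root: 127
Try each candidate change and compute the resulting root:
Candidate A: set leaf[5] = 5 -> leaves = [44, 32, 32, 45, 59, 5]
  L0: [44, 32, 32, 45, 59, 5]
  L1: h(44,32)=(44*31+32)%997=399 h(32,45)=(32*31+45)%997=40 h(59,5)=(59*31+5)%997=837 -> [399, 40, 837]
  L2: h(399,40)=(399*31+40)%997=445 h(837,837)=(837*31+837)%997=862 -> [445, 862]
  L3: h(445,862)=(445*31+862)%997=699 -> [699]
  root = 699 != target 127
Candidate B: set leaf[1] = 3 -> leaves = [44, 3, 32, 45, 59, 27]
  L0: [44, 3, 32, 45, 59, 27]
  L1: h(44,3)=(44*31+3)%997=370 h(32,45)=(32*31+45)%997=40 h(59,27)=(59*31+27)%997=859 -> [370, 40, 859]
  L2: h(370,40)=(370*31+40)%997=543 h(859,859)=(859*31+859)%997=569 -> [543, 569]
  L3: h(543,569)=(543*31+569)%997=453 -> [453]
  root = 453 != target 127
Candidate C: set leaf[2] = 77 -> leaves = [44, 32, 77, 45, 59, 27]
  L0: [44, 32, 77, 45, 59, 27]
  L1: h(44,32)=(44*31+32)%997=399 h(77,45)=(77*31+45)%997=438 h(59,27)=(59*31+27)%997=859 -> [399, 438, 859]
  L2: h(399,438)=(399*31+438)%997=843 h(859,859)=(859*31+859)%997=569 -> [843, 569]
  L3: h(843,569)=(843*31+569)%997=780 -> [780]
  root = 780 != target 127
Candidate D: set leaf[3] = 36 -> leaves = [44, 32, 32, 36, 59, 27]
  L0: [44, 32, 32, 36, 59, 27]
  L1: h(44,32)=(44*31+32)%997=399 h(32,36)=(32*31+36)%997=31 h(59,27)=(59*31+27)%997=859 -> [399, 31, 859]
  L2: h(399,31)=(399*31+31)%997=436 h(859,859)=(859*31+859)%997=569 -> [436, 569]
  L3: h(436,569)=(436*31+569)%997=127 -> [127]
  root = 127 == target 127  ** MATCH **
Candidate D produces the target root.

Answer: D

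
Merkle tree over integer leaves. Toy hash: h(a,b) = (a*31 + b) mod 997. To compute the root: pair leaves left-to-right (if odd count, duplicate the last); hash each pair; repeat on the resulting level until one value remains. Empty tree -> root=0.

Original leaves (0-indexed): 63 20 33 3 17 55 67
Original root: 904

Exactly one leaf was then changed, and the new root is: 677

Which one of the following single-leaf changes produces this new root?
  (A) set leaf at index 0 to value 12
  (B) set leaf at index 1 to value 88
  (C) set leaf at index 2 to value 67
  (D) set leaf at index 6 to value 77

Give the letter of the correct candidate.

Original leaves: [63, 20, 33, 3, 17, 55, 67]
Target new root: 677
Try each candidate change and compute the resulting root:
Candidate A: set leaf[0] = 12 -> leaves = [12, 20, 33, 3, 17, 55, 67]
  L0: [12, 20, 33, 3, 17, 55, 67]
  L1: h(12,20)=(12*31+20)%997=392 h(33,3)=(33*31+3)%997=29 h(17,55)=(17*31+55)%997=582 h(67,67)=(67*31+67)%997=150 -> [392, 29, 582, 150]
  L2: h(392,29)=(392*31+29)%997=217 h(582,150)=(582*31+150)%997=246 -> [217, 246]
  L3: h(217,246)=(217*31+246)%997=991 -> [991]
  root = 991 != target 677
Candidate B: set leaf[1] = 88 -> leaves = [63, 88, 33, 3, 17, 55, 67]
  L0: [63, 88, 33, 3, 17, 55, 67]
  L1: h(63,88)=(63*31+88)%997=47 h(33,3)=(33*31+3)%997=29 h(17,55)=(17*31+55)%997=582 h(67,67)=(67*31+67)%997=150 -> [47, 29, 582, 150]
  L2: h(47,29)=(47*31+29)%997=489 h(582,150)=(582*31+150)%997=246 -> [489, 246]
  L3: h(489,246)=(489*31+246)%997=450 -> [450]
  root = 450 != target 677
Candidate C: set leaf[2] = 67 -> leaves = [63, 20, 67, 3, 17, 55, 67]
  L0: [63, 20, 67, 3, 17, 55, 67]
  L1: h(63,20)=(63*31+20)%997=976 h(67,3)=(67*31+3)%997=86 h(17,55)=(17*31+55)%997=582 h(67,67)=(67*31+67)%997=150 -> [976, 86, 582, 150]
  L2: h(976,86)=(976*31+86)%997=432 h(582,150)=(582*31+150)%997=246 -> [432, 246]
  L3: h(432,246)=(432*31+246)%997=677 -> [677]
  root = 677 == target 677  ** MATCH **
Candidate D: set leaf[6] = 77 -> leaves = [63, 20, 33, 3, 17, 55, 77]
  L0: [63, 20, 33, 3, 17, 55, 77]
  L1: h(63,20)=(63*31+20)%997=976 h(33,3)=(33*31+3)%997=29 h(17,55)=(17*31+55)%997=582 h(77,77)=(77*31+77)%997=470 -> [976, 29, 582, 470]
  L2: h(976,29)=(976*31+29)%997=375 h(582,470)=(582*31+470)%997=566 -> [375, 566]
  L3: h(375,566)=(375*31+566)%997=227 -> [227]
  root = 227 != target 677
Candidate C produces the target root.

Answer: C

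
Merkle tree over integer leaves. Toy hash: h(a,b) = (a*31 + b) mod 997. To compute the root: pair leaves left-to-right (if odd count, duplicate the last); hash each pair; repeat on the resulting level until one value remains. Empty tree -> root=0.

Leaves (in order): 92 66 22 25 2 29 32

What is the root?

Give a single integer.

Answer: 474

Derivation:
L0: [92, 66, 22, 25, 2, 29, 32]
L1: h(92,66)=(92*31+66)%997=924 h(22,25)=(22*31+25)%997=707 h(2,29)=(2*31+29)%997=91 h(32,32)=(32*31+32)%997=27 -> [924, 707, 91, 27]
L2: h(924,707)=(924*31+707)%997=438 h(91,27)=(91*31+27)%997=854 -> [438, 854]
L3: h(438,854)=(438*31+854)%997=474 -> [474]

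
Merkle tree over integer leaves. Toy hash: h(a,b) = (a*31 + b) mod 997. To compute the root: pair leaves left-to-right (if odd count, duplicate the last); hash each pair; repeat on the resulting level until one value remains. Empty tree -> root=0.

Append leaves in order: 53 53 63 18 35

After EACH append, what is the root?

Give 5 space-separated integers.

After append 53 (leaves=[53]):
  L0: [53]
  root=53
After append 53 (leaves=[53, 53]):
  L0: [53, 53]
  L1: h(53,53)=(53*31+53)%997=699 -> [699]
  root=699
After append 63 (leaves=[53, 53, 63]):
  L0: [53, 53, 63]
  L1: h(53,53)=(53*31+53)%997=699 h(63,63)=(63*31+63)%997=22 -> [699, 22]
  L2: h(699,22)=(699*31+22)%997=754 -> [754]
  root=754
After append 18 (leaves=[53, 53, 63, 18]):
  L0: [53, 53, 63, 18]
  L1: h(53,53)=(53*31+53)%997=699 h(63,18)=(63*31+18)%997=974 -> [699, 974]
  L2: h(699,974)=(699*31+974)%997=709 -> [709]
  root=709
After append 35 (leaves=[53, 53, 63, 18, 35]):
  L0: [53, 53, 63, 18, 35]
  L1: h(53,53)=(53*31+53)%997=699 h(63,18)=(63*31+18)%997=974 h(35,35)=(35*31+35)%997=123 -> [699, 974, 123]
  L2: h(699,974)=(699*31+974)%997=709 h(123,123)=(123*31+123)%997=945 -> [709, 945]
  L3: h(709,945)=(709*31+945)%997=990 -> [990]
  root=990

Answer: 53 699 754 709 990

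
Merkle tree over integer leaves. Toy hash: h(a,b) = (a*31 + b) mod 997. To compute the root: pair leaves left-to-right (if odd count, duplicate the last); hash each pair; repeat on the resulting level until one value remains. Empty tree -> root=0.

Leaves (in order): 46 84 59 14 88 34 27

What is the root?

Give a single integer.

Answer: 526

Derivation:
L0: [46, 84, 59, 14, 88, 34, 27]
L1: h(46,84)=(46*31+84)%997=513 h(59,14)=(59*31+14)%997=846 h(88,34)=(88*31+34)%997=768 h(27,27)=(27*31+27)%997=864 -> [513, 846, 768, 864]
L2: h(513,846)=(513*31+846)%997=797 h(768,864)=(768*31+864)%997=744 -> [797, 744]
L3: h(797,744)=(797*31+744)%997=526 -> [526]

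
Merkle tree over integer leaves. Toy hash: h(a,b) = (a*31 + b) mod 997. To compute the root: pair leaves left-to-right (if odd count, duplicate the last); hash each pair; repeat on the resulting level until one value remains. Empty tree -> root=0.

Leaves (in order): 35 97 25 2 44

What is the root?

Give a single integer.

L0: [35, 97, 25, 2, 44]
L1: h(35,97)=(35*31+97)%997=185 h(25,2)=(25*31+2)%997=777 h(44,44)=(44*31+44)%997=411 -> [185, 777, 411]
L2: h(185,777)=(185*31+777)%997=530 h(411,411)=(411*31+411)%997=191 -> [530, 191]
L3: h(530,191)=(530*31+191)%997=669 -> [669]

Answer: 669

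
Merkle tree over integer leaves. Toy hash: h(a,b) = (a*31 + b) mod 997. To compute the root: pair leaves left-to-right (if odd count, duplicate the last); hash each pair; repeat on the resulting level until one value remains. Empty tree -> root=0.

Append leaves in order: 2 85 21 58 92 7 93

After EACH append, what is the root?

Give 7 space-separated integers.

After append 2 (leaves=[2]):
  L0: [2]
  root=2
After append 85 (leaves=[2, 85]):
  L0: [2, 85]
  L1: h(2,85)=(2*31+85)%997=147 -> [147]
  root=147
After append 21 (leaves=[2, 85, 21]):
  L0: [2, 85, 21]
  L1: h(2,85)=(2*31+85)%997=147 h(21,21)=(21*31+21)%997=672 -> [147, 672]
  L2: h(147,672)=(147*31+672)%997=244 -> [244]
  root=244
After append 58 (leaves=[2, 85, 21, 58]):
  L0: [2, 85, 21, 58]
  L1: h(2,85)=(2*31+85)%997=147 h(21,58)=(21*31+58)%997=709 -> [147, 709]
  L2: h(147,709)=(147*31+709)%997=281 -> [281]
  root=281
After append 92 (leaves=[2, 85, 21, 58, 92]):
  L0: [2, 85, 21, 58, 92]
  L1: h(2,85)=(2*31+85)%997=147 h(21,58)=(21*31+58)%997=709 h(92,92)=(92*31+92)%997=950 -> [147, 709, 950]
  L2: h(147,709)=(147*31+709)%997=281 h(950,950)=(950*31+950)%997=490 -> [281, 490]
  L3: h(281,490)=(281*31+490)%997=228 -> [228]
  root=228
After append 7 (leaves=[2, 85, 21, 58, 92, 7]):
  L0: [2, 85, 21, 58, 92, 7]
  L1: h(2,85)=(2*31+85)%997=147 h(21,58)=(21*31+58)%997=709 h(92,7)=(92*31+7)%997=865 -> [147, 709, 865]
  L2: h(147,709)=(147*31+709)%997=281 h(865,865)=(865*31+865)%997=761 -> [281, 761]
  L3: h(281,761)=(281*31+761)%997=499 -> [499]
  root=499
After append 93 (leaves=[2, 85, 21, 58, 92, 7, 93]):
  L0: [2, 85, 21, 58, 92, 7, 93]
  L1: h(2,85)=(2*31+85)%997=147 h(21,58)=(21*31+58)%997=709 h(92,7)=(92*31+7)%997=865 h(93,93)=(93*31+93)%997=982 -> [147, 709, 865, 982]
  L2: h(147,709)=(147*31+709)%997=281 h(865,982)=(865*31+982)%997=878 -> [281, 878]
  L3: h(281,878)=(281*31+878)%997=616 -> [616]
  root=616

Answer: 2 147 244 281 228 499 616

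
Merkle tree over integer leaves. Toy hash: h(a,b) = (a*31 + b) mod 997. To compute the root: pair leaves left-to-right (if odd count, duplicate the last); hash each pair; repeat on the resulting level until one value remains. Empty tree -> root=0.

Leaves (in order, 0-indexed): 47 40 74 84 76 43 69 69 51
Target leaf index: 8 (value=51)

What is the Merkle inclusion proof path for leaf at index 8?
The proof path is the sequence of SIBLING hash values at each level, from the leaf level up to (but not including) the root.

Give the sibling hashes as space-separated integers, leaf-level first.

Answer: 51 635 380 691

Derivation:
L0 (leaves): [47, 40, 74, 84, 76, 43, 69, 69, 51], target index=8
L1: h(47,40)=(47*31+40)%997=500 [pair 0] h(74,84)=(74*31+84)%997=384 [pair 1] h(76,43)=(76*31+43)%997=405 [pair 2] h(69,69)=(69*31+69)%997=214 [pair 3] h(51,51)=(51*31+51)%997=635 [pair 4] -> [500, 384, 405, 214, 635]
  Sibling for proof at L0: 51
L2: h(500,384)=(500*31+384)%997=929 [pair 0] h(405,214)=(405*31+214)%997=805 [pair 1] h(635,635)=(635*31+635)%997=380 [pair 2] -> [929, 805, 380]
  Sibling for proof at L1: 635
L3: h(929,805)=(929*31+805)%997=691 [pair 0] h(380,380)=(380*31+380)%997=196 [pair 1] -> [691, 196]
  Sibling for proof at L2: 380
L4: h(691,196)=(691*31+196)%997=680 [pair 0] -> [680]
  Sibling for proof at L3: 691
Root: 680
Proof path (sibling hashes from leaf to root): [51, 635, 380, 691]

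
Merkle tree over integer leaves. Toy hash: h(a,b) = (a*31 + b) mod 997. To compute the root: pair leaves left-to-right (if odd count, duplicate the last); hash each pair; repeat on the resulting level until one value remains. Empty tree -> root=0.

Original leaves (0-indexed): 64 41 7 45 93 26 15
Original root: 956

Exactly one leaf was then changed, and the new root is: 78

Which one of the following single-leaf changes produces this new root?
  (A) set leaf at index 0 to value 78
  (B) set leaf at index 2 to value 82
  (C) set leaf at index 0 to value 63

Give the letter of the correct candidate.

Answer: C

Derivation:
Original leaves: [64, 41, 7, 45, 93, 26, 15]
Target new root: 78
Try each candidate change and compute the resulting root:
Candidate A: set leaf[0] = 78 -> leaves = [78, 41, 7, 45, 93, 26, 15]
  L0: [78, 41, 7, 45, 93, 26, 15]
  L1: h(78,41)=(78*31+41)%997=465 h(7,45)=(7*31+45)%997=262 h(93,26)=(93*31+26)%997=915 h(15,15)=(15*31+15)%997=480 -> [465, 262, 915, 480]
  L2: h(465,262)=(465*31+262)%997=719 h(915,480)=(915*31+480)%997=929 -> [719, 929]
  L3: h(719,929)=(719*31+929)%997=287 -> [287]
  root = 287 != target 78
Candidate B: set leaf[2] = 82 -> leaves = [64, 41, 82, 45, 93, 26, 15]
  L0: [64, 41, 82, 45, 93, 26, 15]
  L1: h(64,41)=(64*31+41)%997=31 h(82,45)=(82*31+45)%997=593 h(93,26)=(93*31+26)%997=915 h(15,15)=(15*31+15)%997=480 -> [31, 593, 915, 480]
  L2: h(31,593)=(31*31+593)%997=557 h(915,480)=(915*31+480)%997=929 -> [557, 929]
  L3: h(557,929)=(557*31+929)%997=250 -> [250]
  root = 250 != target 78
Candidate C: set leaf[0] = 63 -> leaves = [63, 41, 7, 45, 93, 26, 15]
  L0: [63, 41, 7, 45, 93, 26, 15]
  L1: h(63,41)=(63*31+41)%997=0 h(7,45)=(7*31+45)%997=262 h(93,26)=(93*31+26)%997=915 h(15,15)=(15*31+15)%997=480 -> [0, 262, 915, 480]
  L2: h(0,262)=(0*31+262)%997=262 h(915,480)=(915*31+480)%997=929 -> [262, 929]
  L3: h(262,929)=(262*31+929)%997=78 -> [78]
  root = 78 == target 78  ** MATCH **
Candidate C produces the target root.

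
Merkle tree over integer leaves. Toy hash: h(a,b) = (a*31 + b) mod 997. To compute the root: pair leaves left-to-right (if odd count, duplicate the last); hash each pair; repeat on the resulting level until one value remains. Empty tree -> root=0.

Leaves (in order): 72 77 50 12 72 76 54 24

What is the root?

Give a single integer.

L0: [72, 77, 50, 12, 72, 76, 54, 24]
L1: h(72,77)=(72*31+77)%997=315 h(50,12)=(50*31+12)%997=565 h(72,76)=(72*31+76)%997=314 h(54,24)=(54*31+24)%997=701 -> [315, 565, 314, 701]
L2: h(315,565)=(315*31+565)%997=360 h(314,701)=(314*31+701)%997=465 -> [360, 465]
L3: h(360,465)=(360*31+465)%997=658 -> [658]

Answer: 658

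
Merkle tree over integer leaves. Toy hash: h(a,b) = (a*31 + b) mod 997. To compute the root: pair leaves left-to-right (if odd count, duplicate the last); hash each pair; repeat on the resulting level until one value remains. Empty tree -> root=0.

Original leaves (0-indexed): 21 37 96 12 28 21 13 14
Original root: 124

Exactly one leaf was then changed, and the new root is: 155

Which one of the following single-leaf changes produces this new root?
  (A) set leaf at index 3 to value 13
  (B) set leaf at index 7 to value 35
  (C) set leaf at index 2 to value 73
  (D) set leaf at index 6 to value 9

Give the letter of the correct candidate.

Original leaves: [21, 37, 96, 12, 28, 21, 13, 14]
Target new root: 155
Try each candidate change and compute the resulting root:
Candidate A: set leaf[3] = 13 -> leaves = [21, 37, 96, 13, 28, 21, 13, 14]
  L0: [21, 37, 96, 13, 28, 21, 13, 14]
  L1: h(21,37)=(21*31+37)%997=688 h(96,13)=(96*31+13)%997=995 h(28,21)=(28*31+21)%997=889 h(13,14)=(13*31+14)%997=417 -> [688, 995, 889, 417]
  L2: h(688,995)=(688*31+995)%997=389 h(889,417)=(889*31+417)%997=60 -> [389, 60]
  L3: h(389,60)=(389*31+60)%997=155 -> [155]
  root = 155 == target 155  ** MATCH **
Candidate B: set leaf[7] = 35 -> leaves = [21, 37, 96, 12, 28, 21, 13, 35]
  L0: [21, 37, 96, 12, 28, 21, 13, 35]
  L1: h(21,37)=(21*31+37)%997=688 h(96,12)=(96*31+12)%997=994 h(28,21)=(28*31+21)%997=889 h(13,35)=(13*31+35)%997=438 -> [688, 994, 889, 438]
  L2: h(688,994)=(688*31+994)%997=388 h(889,438)=(889*31+438)%997=81 -> [388, 81]
  L3: h(388,81)=(388*31+81)%997=145 -> [145]
  root = 145 != target 155
Candidate C: set leaf[2] = 73 -> leaves = [21, 37, 73, 12, 28, 21, 13, 14]
  L0: [21, 37, 73, 12, 28, 21, 13, 14]
  L1: h(21,37)=(21*31+37)%997=688 h(73,12)=(73*31+12)%997=281 h(28,21)=(28*31+21)%997=889 h(13,14)=(13*31+14)%997=417 -> [688, 281, 889, 417]
  L2: h(688,281)=(688*31+281)%997=672 h(889,417)=(889*31+417)%997=60 -> [672, 60]
  L3: h(672,60)=(672*31+60)%997=952 -> [952]
  root = 952 != target 155
Candidate D: set leaf[6] = 9 -> leaves = [21, 37, 96, 12, 28, 21, 9, 14]
  L0: [21, 37, 96, 12, 28, 21, 9, 14]
  L1: h(21,37)=(21*31+37)%997=688 h(96,12)=(96*31+12)%997=994 h(28,21)=(28*31+21)%997=889 h(9,14)=(9*31+14)%997=293 -> [688, 994, 889, 293]
  L2: h(688,994)=(688*31+994)%997=388 h(889,293)=(889*31+293)%997=933 -> [388, 933]
  L3: h(388,933)=(388*31+933)%997=0 -> [0]
  root = 0 != target 155
Candidate A produces the target root.

Answer: A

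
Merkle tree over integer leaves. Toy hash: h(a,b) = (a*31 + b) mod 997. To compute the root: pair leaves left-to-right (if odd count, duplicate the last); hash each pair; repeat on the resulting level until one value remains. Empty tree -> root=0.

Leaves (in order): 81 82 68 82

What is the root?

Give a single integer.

Answer: 819

Derivation:
L0: [81, 82, 68, 82]
L1: h(81,82)=(81*31+82)%997=599 h(68,82)=(68*31+82)%997=196 -> [599, 196]
L2: h(599,196)=(599*31+196)%997=819 -> [819]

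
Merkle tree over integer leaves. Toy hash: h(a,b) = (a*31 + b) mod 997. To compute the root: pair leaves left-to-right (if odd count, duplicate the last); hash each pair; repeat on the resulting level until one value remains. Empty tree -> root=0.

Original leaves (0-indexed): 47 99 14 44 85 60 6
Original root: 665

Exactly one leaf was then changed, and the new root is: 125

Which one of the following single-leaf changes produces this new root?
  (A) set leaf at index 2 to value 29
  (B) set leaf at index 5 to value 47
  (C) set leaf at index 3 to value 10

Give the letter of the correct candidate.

Original leaves: [47, 99, 14, 44, 85, 60, 6]
Target new root: 125
Try each candidate change and compute the resulting root:
Candidate A: set leaf[2] = 29 -> leaves = [47, 99, 29, 44, 85, 60, 6]
  L0: [47, 99, 29, 44, 85, 60, 6]
  L1: h(47,99)=(47*31+99)%997=559 h(29,44)=(29*31+44)%997=943 h(85,60)=(85*31+60)%997=701 h(6,6)=(6*31+6)%997=192 -> [559, 943, 701, 192]
  L2: h(559,943)=(559*31+943)%997=326 h(701,192)=(701*31+192)%997=986 -> [326, 986]
  L3: h(326,986)=(326*31+986)%997=125 -> [125]
  root = 125 == target 125  ** MATCH **
Candidate B: set leaf[5] = 47 -> leaves = [47, 99, 14, 44, 85, 47, 6]
  L0: [47, 99, 14, 44, 85, 47, 6]
  L1: h(47,99)=(47*31+99)%997=559 h(14,44)=(14*31+44)%997=478 h(85,47)=(85*31+47)%997=688 h(6,6)=(6*31+6)%997=192 -> [559, 478, 688, 192]
  L2: h(559,478)=(559*31+478)%997=858 h(688,192)=(688*31+192)%997=583 -> [858, 583]
  L3: h(858,583)=(858*31+583)%997=262 -> [262]
  root = 262 != target 125
Candidate C: set leaf[3] = 10 -> leaves = [47, 99, 14, 10, 85, 60, 6]
  L0: [47, 99, 14, 10, 85, 60, 6]
  L1: h(47,99)=(47*31+99)%997=559 h(14,10)=(14*31+10)%997=444 h(85,60)=(85*31+60)%997=701 h(6,6)=(6*31+6)%997=192 -> [559, 444, 701, 192]
  L2: h(559,444)=(559*31+444)%997=824 h(701,192)=(701*31+192)%997=986 -> [824, 986]
  L3: h(824,986)=(824*31+986)%997=608 -> [608]
  root = 608 != target 125
Candidate A produces the target root.

Answer: A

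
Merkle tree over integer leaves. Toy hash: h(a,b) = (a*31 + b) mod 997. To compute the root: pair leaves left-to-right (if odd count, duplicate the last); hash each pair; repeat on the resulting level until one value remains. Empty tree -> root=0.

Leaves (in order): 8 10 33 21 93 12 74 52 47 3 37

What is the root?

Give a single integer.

Answer: 598

Derivation:
L0: [8, 10, 33, 21, 93, 12, 74, 52, 47, 3, 37]
L1: h(8,10)=(8*31+10)%997=258 h(33,21)=(33*31+21)%997=47 h(93,12)=(93*31+12)%997=901 h(74,52)=(74*31+52)%997=352 h(47,3)=(47*31+3)%997=463 h(37,37)=(37*31+37)%997=187 -> [258, 47, 901, 352, 463, 187]
L2: h(258,47)=(258*31+47)%997=69 h(901,352)=(901*31+352)%997=367 h(463,187)=(463*31+187)%997=582 -> [69, 367, 582]
L3: h(69,367)=(69*31+367)%997=512 h(582,582)=(582*31+582)%997=678 -> [512, 678]
L4: h(512,678)=(512*31+678)%997=598 -> [598]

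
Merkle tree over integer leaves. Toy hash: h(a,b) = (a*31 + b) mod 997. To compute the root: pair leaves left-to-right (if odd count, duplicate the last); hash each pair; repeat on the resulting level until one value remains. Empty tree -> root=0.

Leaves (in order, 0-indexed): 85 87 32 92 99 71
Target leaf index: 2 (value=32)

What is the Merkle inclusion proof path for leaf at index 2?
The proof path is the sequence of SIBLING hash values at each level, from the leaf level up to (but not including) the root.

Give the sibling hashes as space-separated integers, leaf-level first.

L0 (leaves): [85, 87, 32, 92, 99, 71], target index=2
L1: h(85,87)=(85*31+87)%997=728 [pair 0] h(32,92)=(32*31+92)%997=87 [pair 1] h(99,71)=(99*31+71)%997=149 [pair 2] -> [728, 87, 149]
  Sibling for proof at L0: 92
L2: h(728,87)=(728*31+87)%997=721 [pair 0] h(149,149)=(149*31+149)%997=780 [pair 1] -> [721, 780]
  Sibling for proof at L1: 728
L3: h(721,780)=(721*31+780)%997=200 [pair 0] -> [200]
  Sibling for proof at L2: 780
Root: 200
Proof path (sibling hashes from leaf to root): [92, 728, 780]

Answer: 92 728 780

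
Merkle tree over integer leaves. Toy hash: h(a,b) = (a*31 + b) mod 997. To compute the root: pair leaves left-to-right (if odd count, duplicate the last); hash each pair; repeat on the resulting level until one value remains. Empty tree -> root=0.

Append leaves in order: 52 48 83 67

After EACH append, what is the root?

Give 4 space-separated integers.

After append 52 (leaves=[52]):
  L0: [52]
  root=52
After append 48 (leaves=[52, 48]):
  L0: [52, 48]
  L1: h(52,48)=(52*31+48)%997=663 -> [663]
  root=663
After append 83 (leaves=[52, 48, 83]):
  L0: [52, 48, 83]
  L1: h(52,48)=(52*31+48)%997=663 h(83,83)=(83*31+83)%997=662 -> [663, 662]
  L2: h(663,662)=(663*31+662)%997=278 -> [278]
  root=278
After append 67 (leaves=[52, 48, 83, 67]):
  L0: [52, 48, 83, 67]
  L1: h(52,48)=(52*31+48)%997=663 h(83,67)=(83*31+67)%997=646 -> [663, 646]
  L2: h(663,646)=(663*31+646)%997=262 -> [262]
  root=262

Answer: 52 663 278 262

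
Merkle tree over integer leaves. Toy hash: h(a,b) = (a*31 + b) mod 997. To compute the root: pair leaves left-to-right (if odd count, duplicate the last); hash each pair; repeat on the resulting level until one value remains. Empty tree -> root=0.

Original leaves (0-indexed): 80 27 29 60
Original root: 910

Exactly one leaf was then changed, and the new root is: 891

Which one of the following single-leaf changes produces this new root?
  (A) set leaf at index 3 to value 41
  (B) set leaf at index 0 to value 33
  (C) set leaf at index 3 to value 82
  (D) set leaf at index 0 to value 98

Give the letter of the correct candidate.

Answer: A

Derivation:
Original leaves: [80, 27, 29, 60]
Target new root: 891
Try each candidate change and compute the resulting root:
Candidate A: set leaf[3] = 41 -> leaves = [80, 27, 29, 41]
  L0: [80, 27, 29, 41]
  L1: h(80,27)=(80*31+27)%997=513 h(29,41)=(29*31+41)%997=940 -> [513, 940]
  L2: h(513,940)=(513*31+940)%997=891 -> [891]
  root = 891 == target 891  ** MATCH **
Candidate B: set leaf[0] = 33 -> leaves = [33, 27, 29, 60]
  L0: [33, 27, 29, 60]
  L1: h(33,27)=(33*31+27)%997=53 h(29,60)=(29*31+60)%997=959 -> [53, 959]
  L2: h(53,959)=(53*31+959)%997=608 -> [608]
  root = 608 != target 891
Candidate C: set leaf[3] = 82 -> leaves = [80, 27, 29, 82]
  L0: [80, 27, 29, 82]
  L1: h(80,27)=(80*31+27)%997=513 h(29,82)=(29*31+82)%997=981 -> [513, 981]
  L2: h(513,981)=(513*31+981)%997=932 -> [932]
  root = 932 != target 891
Candidate D: set leaf[0] = 98 -> leaves = [98, 27, 29, 60]
  L0: [98, 27, 29, 60]
  L1: h(98,27)=(98*31+27)%997=74 h(29,60)=(29*31+60)%997=959 -> [74, 959]
  L2: h(74,959)=(74*31+959)%997=262 -> [262]
  root = 262 != target 891
Candidate A produces the target root.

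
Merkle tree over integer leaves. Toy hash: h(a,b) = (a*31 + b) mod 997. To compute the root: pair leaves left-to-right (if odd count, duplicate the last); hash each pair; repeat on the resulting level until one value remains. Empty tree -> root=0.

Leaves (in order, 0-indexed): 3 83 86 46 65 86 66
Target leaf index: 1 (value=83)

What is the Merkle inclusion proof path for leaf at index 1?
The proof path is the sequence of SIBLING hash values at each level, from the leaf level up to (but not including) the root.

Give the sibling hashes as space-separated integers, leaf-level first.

L0 (leaves): [3, 83, 86, 46, 65, 86, 66], target index=1
L1: h(3,83)=(3*31+83)%997=176 [pair 0] h(86,46)=(86*31+46)%997=718 [pair 1] h(65,86)=(65*31+86)%997=107 [pair 2] h(66,66)=(66*31+66)%997=118 [pair 3] -> [176, 718, 107, 118]
  Sibling for proof at L0: 3
L2: h(176,718)=(176*31+718)%997=192 [pair 0] h(107,118)=(107*31+118)%997=444 [pair 1] -> [192, 444]
  Sibling for proof at L1: 718
L3: h(192,444)=(192*31+444)%997=414 [pair 0] -> [414]
  Sibling for proof at L2: 444
Root: 414
Proof path (sibling hashes from leaf to root): [3, 718, 444]

Answer: 3 718 444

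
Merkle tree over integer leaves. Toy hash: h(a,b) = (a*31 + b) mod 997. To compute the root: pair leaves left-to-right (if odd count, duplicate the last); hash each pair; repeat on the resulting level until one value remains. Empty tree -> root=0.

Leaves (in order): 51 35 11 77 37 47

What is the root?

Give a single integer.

L0: [51, 35, 11, 77, 37, 47]
L1: h(51,35)=(51*31+35)%997=619 h(11,77)=(11*31+77)%997=418 h(37,47)=(37*31+47)%997=197 -> [619, 418, 197]
L2: h(619,418)=(619*31+418)%997=664 h(197,197)=(197*31+197)%997=322 -> [664, 322]
L3: h(664,322)=(664*31+322)%997=966 -> [966]

Answer: 966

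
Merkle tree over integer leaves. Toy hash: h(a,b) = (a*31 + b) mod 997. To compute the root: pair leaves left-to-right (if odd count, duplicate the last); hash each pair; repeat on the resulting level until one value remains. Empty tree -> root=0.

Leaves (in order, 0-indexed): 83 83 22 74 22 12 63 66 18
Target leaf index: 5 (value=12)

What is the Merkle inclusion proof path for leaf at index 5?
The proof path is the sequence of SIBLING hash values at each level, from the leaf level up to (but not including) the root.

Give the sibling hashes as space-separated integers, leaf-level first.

Answer: 22 25 341 597

Derivation:
L0 (leaves): [83, 83, 22, 74, 22, 12, 63, 66, 18], target index=5
L1: h(83,83)=(83*31+83)%997=662 [pair 0] h(22,74)=(22*31+74)%997=756 [pair 1] h(22,12)=(22*31+12)%997=694 [pair 2] h(63,66)=(63*31+66)%997=25 [pair 3] h(18,18)=(18*31+18)%997=576 [pair 4] -> [662, 756, 694, 25, 576]
  Sibling for proof at L0: 22
L2: h(662,756)=(662*31+756)%997=341 [pair 0] h(694,25)=(694*31+25)%997=602 [pair 1] h(576,576)=(576*31+576)%997=486 [pair 2] -> [341, 602, 486]
  Sibling for proof at L1: 25
L3: h(341,602)=(341*31+602)%997=206 [pair 0] h(486,486)=(486*31+486)%997=597 [pair 1] -> [206, 597]
  Sibling for proof at L2: 341
L4: h(206,597)=(206*31+597)%997=4 [pair 0] -> [4]
  Sibling for proof at L3: 597
Root: 4
Proof path (sibling hashes from leaf to root): [22, 25, 341, 597]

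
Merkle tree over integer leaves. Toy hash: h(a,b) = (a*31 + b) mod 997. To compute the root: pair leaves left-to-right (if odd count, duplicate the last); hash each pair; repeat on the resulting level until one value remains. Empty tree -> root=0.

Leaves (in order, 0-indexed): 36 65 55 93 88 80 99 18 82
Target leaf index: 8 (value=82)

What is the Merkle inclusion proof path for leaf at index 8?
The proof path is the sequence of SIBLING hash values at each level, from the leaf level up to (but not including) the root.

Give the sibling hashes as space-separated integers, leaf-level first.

Answer: 82 630 220 666

Derivation:
L0 (leaves): [36, 65, 55, 93, 88, 80, 99, 18, 82], target index=8
L1: h(36,65)=(36*31+65)%997=184 [pair 0] h(55,93)=(55*31+93)%997=801 [pair 1] h(88,80)=(88*31+80)%997=814 [pair 2] h(99,18)=(99*31+18)%997=96 [pair 3] h(82,82)=(82*31+82)%997=630 [pair 4] -> [184, 801, 814, 96, 630]
  Sibling for proof at L0: 82
L2: h(184,801)=(184*31+801)%997=523 [pair 0] h(814,96)=(814*31+96)%997=405 [pair 1] h(630,630)=(630*31+630)%997=220 [pair 2] -> [523, 405, 220]
  Sibling for proof at L1: 630
L3: h(523,405)=(523*31+405)%997=666 [pair 0] h(220,220)=(220*31+220)%997=61 [pair 1] -> [666, 61]
  Sibling for proof at L2: 220
L4: h(666,61)=(666*31+61)%997=767 [pair 0] -> [767]
  Sibling for proof at L3: 666
Root: 767
Proof path (sibling hashes from leaf to root): [82, 630, 220, 666]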